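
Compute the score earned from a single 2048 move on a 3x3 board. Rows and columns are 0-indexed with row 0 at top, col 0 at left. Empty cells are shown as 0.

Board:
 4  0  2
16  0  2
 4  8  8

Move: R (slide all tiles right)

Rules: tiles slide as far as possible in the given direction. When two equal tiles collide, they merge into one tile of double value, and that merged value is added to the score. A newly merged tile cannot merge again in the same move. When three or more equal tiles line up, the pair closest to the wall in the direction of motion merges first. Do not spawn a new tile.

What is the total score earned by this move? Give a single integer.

Answer: 16

Derivation:
Slide right:
row 0: [4, 0, 2] -> [0, 4, 2]  score +0 (running 0)
row 1: [16, 0, 2] -> [0, 16, 2]  score +0 (running 0)
row 2: [4, 8, 8] -> [0, 4, 16]  score +16 (running 16)
Board after move:
 0  4  2
 0 16  2
 0  4 16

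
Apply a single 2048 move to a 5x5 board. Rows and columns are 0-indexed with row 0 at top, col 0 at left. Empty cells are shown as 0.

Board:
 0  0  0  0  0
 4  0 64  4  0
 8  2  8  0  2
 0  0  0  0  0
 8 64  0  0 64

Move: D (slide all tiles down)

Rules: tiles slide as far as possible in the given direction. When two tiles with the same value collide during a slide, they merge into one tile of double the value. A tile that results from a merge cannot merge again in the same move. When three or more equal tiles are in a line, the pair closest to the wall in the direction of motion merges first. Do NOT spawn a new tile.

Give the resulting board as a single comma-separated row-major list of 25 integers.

Slide down:
col 0: [0, 4, 8, 0, 8] -> [0, 0, 0, 4, 16]
col 1: [0, 0, 2, 0, 64] -> [0, 0, 0, 2, 64]
col 2: [0, 64, 8, 0, 0] -> [0, 0, 0, 64, 8]
col 3: [0, 4, 0, 0, 0] -> [0, 0, 0, 0, 4]
col 4: [0, 0, 2, 0, 64] -> [0, 0, 0, 2, 64]

Answer: 0, 0, 0, 0, 0, 0, 0, 0, 0, 0, 0, 0, 0, 0, 0, 4, 2, 64, 0, 2, 16, 64, 8, 4, 64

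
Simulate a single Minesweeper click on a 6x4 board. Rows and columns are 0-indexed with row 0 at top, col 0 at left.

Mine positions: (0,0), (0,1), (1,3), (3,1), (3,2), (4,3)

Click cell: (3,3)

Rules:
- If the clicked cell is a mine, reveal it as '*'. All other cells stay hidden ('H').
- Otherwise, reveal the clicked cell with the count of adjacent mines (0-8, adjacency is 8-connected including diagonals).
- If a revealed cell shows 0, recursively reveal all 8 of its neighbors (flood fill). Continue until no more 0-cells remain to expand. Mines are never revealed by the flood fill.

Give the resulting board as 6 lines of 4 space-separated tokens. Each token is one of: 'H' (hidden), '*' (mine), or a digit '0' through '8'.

H H H H
H H H H
H H H H
H H H 2
H H H H
H H H H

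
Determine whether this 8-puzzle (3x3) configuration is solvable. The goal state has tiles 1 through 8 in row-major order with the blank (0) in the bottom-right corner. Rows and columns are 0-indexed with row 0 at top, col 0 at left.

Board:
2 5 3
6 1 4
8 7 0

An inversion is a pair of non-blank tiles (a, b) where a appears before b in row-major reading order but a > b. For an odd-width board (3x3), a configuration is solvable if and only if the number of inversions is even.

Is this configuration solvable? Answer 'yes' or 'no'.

Answer: yes

Derivation:
Inversions (pairs i<j in row-major order where tile[i] > tile[j] > 0): 8
8 is even, so the puzzle is solvable.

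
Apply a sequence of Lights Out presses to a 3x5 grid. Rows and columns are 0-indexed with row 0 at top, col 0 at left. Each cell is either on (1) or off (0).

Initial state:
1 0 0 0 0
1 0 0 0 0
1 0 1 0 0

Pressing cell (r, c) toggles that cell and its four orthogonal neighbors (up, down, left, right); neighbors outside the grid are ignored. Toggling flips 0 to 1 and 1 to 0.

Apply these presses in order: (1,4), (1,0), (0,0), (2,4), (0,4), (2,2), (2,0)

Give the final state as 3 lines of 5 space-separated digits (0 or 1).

Answer: 1 1 0 1 0
0 1 1 1 1
1 0 0 0 0

Derivation:
After press 1 at (1,4):
1 0 0 0 1
1 0 0 1 1
1 0 1 0 1

After press 2 at (1,0):
0 0 0 0 1
0 1 0 1 1
0 0 1 0 1

After press 3 at (0,0):
1 1 0 0 1
1 1 0 1 1
0 0 1 0 1

After press 4 at (2,4):
1 1 0 0 1
1 1 0 1 0
0 0 1 1 0

After press 5 at (0,4):
1 1 0 1 0
1 1 0 1 1
0 0 1 1 0

After press 6 at (2,2):
1 1 0 1 0
1 1 1 1 1
0 1 0 0 0

After press 7 at (2,0):
1 1 0 1 0
0 1 1 1 1
1 0 0 0 0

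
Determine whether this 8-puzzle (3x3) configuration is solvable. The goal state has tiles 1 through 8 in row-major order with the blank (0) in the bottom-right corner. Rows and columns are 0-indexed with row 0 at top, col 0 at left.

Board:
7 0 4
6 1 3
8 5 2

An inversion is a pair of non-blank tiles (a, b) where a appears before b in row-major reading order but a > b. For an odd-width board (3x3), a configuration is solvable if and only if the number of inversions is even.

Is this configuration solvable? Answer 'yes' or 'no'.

Inversions (pairs i<j in row-major order where tile[i] > tile[j] > 0): 17
17 is odd, so the puzzle is not solvable.

Answer: no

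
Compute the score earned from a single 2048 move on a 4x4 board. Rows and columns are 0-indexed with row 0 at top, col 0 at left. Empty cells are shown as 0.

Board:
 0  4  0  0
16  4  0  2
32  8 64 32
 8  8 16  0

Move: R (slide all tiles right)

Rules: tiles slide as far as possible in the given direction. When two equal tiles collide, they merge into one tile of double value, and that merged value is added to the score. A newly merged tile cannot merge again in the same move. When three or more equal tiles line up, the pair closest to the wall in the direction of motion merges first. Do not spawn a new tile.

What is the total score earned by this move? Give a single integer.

Answer: 16

Derivation:
Slide right:
row 0: [0, 4, 0, 0] -> [0, 0, 0, 4]  score +0 (running 0)
row 1: [16, 4, 0, 2] -> [0, 16, 4, 2]  score +0 (running 0)
row 2: [32, 8, 64, 32] -> [32, 8, 64, 32]  score +0 (running 0)
row 3: [8, 8, 16, 0] -> [0, 0, 16, 16]  score +16 (running 16)
Board after move:
 0  0  0  4
 0 16  4  2
32  8 64 32
 0  0 16 16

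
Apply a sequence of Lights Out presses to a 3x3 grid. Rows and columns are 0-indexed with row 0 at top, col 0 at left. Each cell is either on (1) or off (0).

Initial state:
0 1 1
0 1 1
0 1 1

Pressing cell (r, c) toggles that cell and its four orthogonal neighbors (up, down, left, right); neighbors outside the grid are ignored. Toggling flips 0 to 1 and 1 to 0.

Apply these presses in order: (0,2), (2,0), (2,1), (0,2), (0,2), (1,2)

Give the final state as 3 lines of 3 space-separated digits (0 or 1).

Answer: 0 0 1
1 1 1
0 1 1

Derivation:
After press 1 at (0,2):
0 0 0
0 1 0
0 1 1

After press 2 at (2,0):
0 0 0
1 1 0
1 0 1

After press 3 at (2,1):
0 0 0
1 0 0
0 1 0

After press 4 at (0,2):
0 1 1
1 0 1
0 1 0

After press 5 at (0,2):
0 0 0
1 0 0
0 1 0

After press 6 at (1,2):
0 0 1
1 1 1
0 1 1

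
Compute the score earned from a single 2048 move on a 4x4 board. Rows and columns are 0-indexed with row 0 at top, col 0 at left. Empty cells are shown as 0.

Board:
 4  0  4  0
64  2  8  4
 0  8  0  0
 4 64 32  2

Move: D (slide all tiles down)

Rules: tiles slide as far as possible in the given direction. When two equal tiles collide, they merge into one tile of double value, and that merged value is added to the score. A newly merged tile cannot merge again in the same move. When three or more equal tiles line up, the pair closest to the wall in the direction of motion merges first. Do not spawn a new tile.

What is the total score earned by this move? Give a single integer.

Slide down:
col 0: [4, 64, 0, 4] -> [0, 4, 64, 4]  score +0 (running 0)
col 1: [0, 2, 8, 64] -> [0, 2, 8, 64]  score +0 (running 0)
col 2: [4, 8, 0, 32] -> [0, 4, 8, 32]  score +0 (running 0)
col 3: [0, 4, 0, 2] -> [0, 0, 4, 2]  score +0 (running 0)
Board after move:
 0  0  0  0
 4  2  4  0
64  8  8  4
 4 64 32  2

Answer: 0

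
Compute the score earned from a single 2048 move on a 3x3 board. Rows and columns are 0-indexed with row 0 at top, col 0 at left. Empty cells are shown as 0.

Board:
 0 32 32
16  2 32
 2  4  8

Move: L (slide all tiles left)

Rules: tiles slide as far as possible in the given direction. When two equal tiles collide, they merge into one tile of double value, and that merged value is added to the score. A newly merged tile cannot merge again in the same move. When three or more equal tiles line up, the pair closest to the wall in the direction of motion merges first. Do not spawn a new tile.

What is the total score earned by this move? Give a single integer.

Answer: 64

Derivation:
Slide left:
row 0: [0, 32, 32] -> [64, 0, 0]  score +64 (running 64)
row 1: [16, 2, 32] -> [16, 2, 32]  score +0 (running 64)
row 2: [2, 4, 8] -> [2, 4, 8]  score +0 (running 64)
Board after move:
64  0  0
16  2 32
 2  4  8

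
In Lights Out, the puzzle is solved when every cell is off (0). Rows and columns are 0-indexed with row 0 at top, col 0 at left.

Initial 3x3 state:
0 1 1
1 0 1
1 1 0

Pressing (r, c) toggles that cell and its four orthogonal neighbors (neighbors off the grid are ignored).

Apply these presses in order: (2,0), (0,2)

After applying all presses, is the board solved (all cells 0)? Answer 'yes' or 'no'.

After press 1 at (2,0):
0 1 1
0 0 1
0 0 0

After press 2 at (0,2):
0 0 0
0 0 0
0 0 0

Lights still on: 0

Answer: yes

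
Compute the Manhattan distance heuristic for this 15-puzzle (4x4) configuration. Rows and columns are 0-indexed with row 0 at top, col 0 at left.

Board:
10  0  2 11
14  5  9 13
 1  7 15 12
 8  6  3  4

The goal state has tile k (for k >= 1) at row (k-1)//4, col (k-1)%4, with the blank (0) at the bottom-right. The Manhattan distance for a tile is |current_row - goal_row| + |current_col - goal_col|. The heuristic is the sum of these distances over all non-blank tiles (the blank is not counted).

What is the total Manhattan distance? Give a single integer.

Answer: 37

Derivation:
Tile 10: at (0,0), goal (2,1), distance |0-2|+|0-1| = 3
Tile 2: at (0,2), goal (0,1), distance |0-0|+|2-1| = 1
Tile 11: at (0,3), goal (2,2), distance |0-2|+|3-2| = 3
Tile 14: at (1,0), goal (3,1), distance |1-3|+|0-1| = 3
Tile 5: at (1,1), goal (1,0), distance |1-1|+|1-0| = 1
Tile 9: at (1,2), goal (2,0), distance |1-2|+|2-0| = 3
Tile 13: at (1,3), goal (3,0), distance |1-3|+|3-0| = 5
Tile 1: at (2,0), goal (0,0), distance |2-0|+|0-0| = 2
Tile 7: at (2,1), goal (1,2), distance |2-1|+|1-2| = 2
Tile 15: at (2,2), goal (3,2), distance |2-3|+|2-2| = 1
Tile 12: at (2,3), goal (2,3), distance |2-2|+|3-3| = 0
Tile 8: at (3,0), goal (1,3), distance |3-1|+|0-3| = 5
Tile 6: at (3,1), goal (1,1), distance |3-1|+|1-1| = 2
Tile 3: at (3,2), goal (0,2), distance |3-0|+|2-2| = 3
Tile 4: at (3,3), goal (0,3), distance |3-0|+|3-3| = 3
Sum: 3 + 1 + 3 + 3 + 1 + 3 + 5 + 2 + 2 + 1 + 0 + 5 + 2 + 3 + 3 = 37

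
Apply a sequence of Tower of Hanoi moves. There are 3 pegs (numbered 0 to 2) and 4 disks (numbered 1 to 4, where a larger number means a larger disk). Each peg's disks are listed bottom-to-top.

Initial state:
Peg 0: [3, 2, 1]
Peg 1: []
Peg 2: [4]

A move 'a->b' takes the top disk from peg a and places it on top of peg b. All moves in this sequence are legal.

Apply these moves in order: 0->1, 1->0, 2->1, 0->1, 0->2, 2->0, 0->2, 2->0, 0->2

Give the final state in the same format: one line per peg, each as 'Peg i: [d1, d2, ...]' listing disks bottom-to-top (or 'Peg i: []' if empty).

After move 1 (0->1):
Peg 0: [3, 2]
Peg 1: [1]
Peg 2: [4]

After move 2 (1->0):
Peg 0: [3, 2, 1]
Peg 1: []
Peg 2: [4]

After move 3 (2->1):
Peg 0: [3, 2, 1]
Peg 1: [4]
Peg 2: []

After move 4 (0->1):
Peg 0: [3, 2]
Peg 1: [4, 1]
Peg 2: []

After move 5 (0->2):
Peg 0: [3]
Peg 1: [4, 1]
Peg 2: [2]

After move 6 (2->0):
Peg 0: [3, 2]
Peg 1: [4, 1]
Peg 2: []

After move 7 (0->2):
Peg 0: [3]
Peg 1: [4, 1]
Peg 2: [2]

After move 8 (2->0):
Peg 0: [3, 2]
Peg 1: [4, 1]
Peg 2: []

After move 9 (0->2):
Peg 0: [3]
Peg 1: [4, 1]
Peg 2: [2]

Answer: Peg 0: [3]
Peg 1: [4, 1]
Peg 2: [2]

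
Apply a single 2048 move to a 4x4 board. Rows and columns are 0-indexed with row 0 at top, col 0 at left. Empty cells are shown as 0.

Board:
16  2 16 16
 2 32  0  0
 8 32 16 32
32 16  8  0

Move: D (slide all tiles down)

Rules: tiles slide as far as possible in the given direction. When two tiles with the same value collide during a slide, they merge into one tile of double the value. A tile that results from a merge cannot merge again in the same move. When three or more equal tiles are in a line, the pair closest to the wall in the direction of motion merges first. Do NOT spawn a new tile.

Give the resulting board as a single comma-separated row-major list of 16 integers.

Slide down:
col 0: [16, 2, 8, 32] -> [16, 2, 8, 32]
col 1: [2, 32, 32, 16] -> [0, 2, 64, 16]
col 2: [16, 0, 16, 8] -> [0, 0, 32, 8]
col 3: [16, 0, 32, 0] -> [0, 0, 16, 32]

Answer: 16, 0, 0, 0, 2, 2, 0, 0, 8, 64, 32, 16, 32, 16, 8, 32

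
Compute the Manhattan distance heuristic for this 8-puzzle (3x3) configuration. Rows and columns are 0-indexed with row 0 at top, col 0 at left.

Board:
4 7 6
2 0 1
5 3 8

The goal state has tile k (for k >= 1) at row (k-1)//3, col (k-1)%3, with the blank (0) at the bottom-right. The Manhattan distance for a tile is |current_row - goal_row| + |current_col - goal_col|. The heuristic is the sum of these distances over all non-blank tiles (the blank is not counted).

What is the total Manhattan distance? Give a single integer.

Answer: 16

Derivation:
Tile 4: at (0,0), goal (1,0), distance |0-1|+|0-0| = 1
Tile 7: at (0,1), goal (2,0), distance |0-2|+|1-0| = 3
Tile 6: at (0,2), goal (1,2), distance |0-1|+|2-2| = 1
Tile 2: at (1,0), goal (0,1), distance |1-0|+|0-1| = 2
Tile 1: at (1,2), goal (0,0), distance |1-0|+|2-0| = 3
Tile 5: at (2,0), goal (1,1), distance |2-1|+|0-1| = 2
Tile 3: at (2,1), goal (0,2), distance |2-0|+|1-2| = 3
Tile 8: at (2,2), goal (2,1), distance |2-2|+|2-1| = 1
Sum: 1 + 3 + 1 + 2 + 3 + 2 + 3 + 1 = 16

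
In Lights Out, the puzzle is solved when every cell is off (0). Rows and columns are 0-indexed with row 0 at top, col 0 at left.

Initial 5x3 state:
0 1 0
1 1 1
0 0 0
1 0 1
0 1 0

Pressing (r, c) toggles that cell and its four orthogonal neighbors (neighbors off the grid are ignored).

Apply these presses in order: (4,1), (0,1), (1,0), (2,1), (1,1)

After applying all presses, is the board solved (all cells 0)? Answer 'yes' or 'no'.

After press 1 at (4,1):
0 1 0
1 1 1
0 0 0
1 1 1
1 0 1

After press 2 at (0,1):
1 0 1
1 0 1
0 0 0
1 1 1
1 0 1

After press 3 at (1,0):
0 0 1
0 1 1
1 0 0
1 1 1
1 0 1

After press 4 at (2,1):
0 0 1
0 0 1
0 1 1
1 0 1
1 0 1

After press 5 at (1,1):
0 1 1
1 1 0
0 0 1
1 0 1
1 0 1

Lights still on: 9

Answer: no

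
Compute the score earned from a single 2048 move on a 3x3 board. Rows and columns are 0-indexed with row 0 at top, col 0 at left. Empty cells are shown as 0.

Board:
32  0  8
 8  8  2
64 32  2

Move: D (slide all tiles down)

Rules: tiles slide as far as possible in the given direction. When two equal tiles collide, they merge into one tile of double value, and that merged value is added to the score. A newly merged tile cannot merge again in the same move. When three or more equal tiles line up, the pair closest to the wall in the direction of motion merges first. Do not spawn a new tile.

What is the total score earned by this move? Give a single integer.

Slide down:
col 0: [32, 8, 64] -> [32, 8, 64]  score +0 (running 0)
col 1: [0, 8, 32] -> [0, 8, 32]  score +0 (running 0)
col 2: [8, 2, 2] -> [0, 8, 4]  score +4 (running 4)
Board after move:
32  0  0
 8  8  8
64 32  4

Answer: 4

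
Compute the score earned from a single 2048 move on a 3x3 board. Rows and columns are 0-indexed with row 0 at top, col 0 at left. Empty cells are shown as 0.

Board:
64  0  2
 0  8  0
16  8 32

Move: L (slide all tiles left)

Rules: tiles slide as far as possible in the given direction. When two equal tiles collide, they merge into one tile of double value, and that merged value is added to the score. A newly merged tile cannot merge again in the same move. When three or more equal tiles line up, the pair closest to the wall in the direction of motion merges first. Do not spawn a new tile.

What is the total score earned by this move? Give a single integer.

Slide left:
row 0: [64, 0, 2] -> [64, 2, 0]  score +0 (running 0)
row 1: [0, 8, 0] -> [8, 0, 0]  score +0 (running 0)
row 2: [16, 8, 32] -> [16, 8, 32]  score +0 (running 0)
Board after move:
64  2  0
 8  0  0
16  8 32

Answer: 0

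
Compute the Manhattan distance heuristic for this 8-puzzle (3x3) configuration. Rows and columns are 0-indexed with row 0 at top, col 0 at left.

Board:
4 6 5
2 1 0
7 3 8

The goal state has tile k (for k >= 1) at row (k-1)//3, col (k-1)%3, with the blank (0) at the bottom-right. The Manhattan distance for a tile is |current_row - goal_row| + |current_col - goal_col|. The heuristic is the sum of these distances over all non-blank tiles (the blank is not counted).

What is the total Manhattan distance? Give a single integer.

Tile 4: at (0,0), goal (1,0), distance |0-1|+|0-0| = 1
Tile 6: at (0,1), goal (1,2), distance |0-1|+|1-2| = 2
Tile 5: at (0,2), goal (1,1), distance |0-1|+|2-1| = 2
Tile 2: at (1,0), goal (0,1), distance |1-0|+|0-1| = 2
Tile 1: at (1,1), goal (0,0), distance |1-0|+|1-0| = 2
Tile 7: at (2,0), goal (2,0), distance |2-2|+|0-0| = 0
Tile 3: at (2,1), goal (0,2), distance |2-0|+|1-2| = 3
Tile 8: at (2,2), goal (2,1), distance |2-2|+|2-1| = 1
Sum: 1 + 2 + 2 + 2 + 2 + 0 + 3 + 1 = 13

Answer: 13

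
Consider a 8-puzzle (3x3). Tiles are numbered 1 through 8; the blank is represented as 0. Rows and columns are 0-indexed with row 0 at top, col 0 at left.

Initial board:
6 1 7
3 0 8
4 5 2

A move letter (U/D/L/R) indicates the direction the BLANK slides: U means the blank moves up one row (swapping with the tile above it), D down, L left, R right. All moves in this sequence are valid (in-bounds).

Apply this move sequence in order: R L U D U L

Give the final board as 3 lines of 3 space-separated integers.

After move 1 (R):
6 1 7
3 8 0
4 5 2

After move 2 (L):
6 1 7
3 0 8
4 5 2

After move 3 (U):
6 0 7
3 1 8
4 5 2

After move 4 (D):
6 1 7
3 0 8
4 5 2

After move 5 (U):
6 0 7
3 1 8
4 5 2

After move 6 (L):
0 6 7
3 1 8
4 5 2

Answer: 0 6 7
3 1 8
4 5 2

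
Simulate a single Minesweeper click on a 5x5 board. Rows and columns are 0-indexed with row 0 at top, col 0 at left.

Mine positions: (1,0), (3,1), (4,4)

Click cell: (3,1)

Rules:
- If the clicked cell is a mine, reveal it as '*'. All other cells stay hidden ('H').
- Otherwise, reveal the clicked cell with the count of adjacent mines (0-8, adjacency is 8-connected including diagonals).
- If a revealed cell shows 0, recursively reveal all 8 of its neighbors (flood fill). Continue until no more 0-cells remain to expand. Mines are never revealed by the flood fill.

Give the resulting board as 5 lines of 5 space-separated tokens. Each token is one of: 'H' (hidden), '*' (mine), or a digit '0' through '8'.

H H H H H
H H H H H
H H H H H
H * H H H
H H H H H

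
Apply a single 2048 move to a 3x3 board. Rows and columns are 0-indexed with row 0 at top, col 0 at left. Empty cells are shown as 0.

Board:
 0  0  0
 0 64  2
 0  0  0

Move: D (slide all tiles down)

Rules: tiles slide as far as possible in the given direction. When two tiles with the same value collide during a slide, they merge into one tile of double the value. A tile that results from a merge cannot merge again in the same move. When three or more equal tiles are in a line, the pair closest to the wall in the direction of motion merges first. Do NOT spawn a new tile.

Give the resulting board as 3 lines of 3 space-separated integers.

Answer:  0  0  0
 0  0  0
 0 64  2

Derivation:
Slide down:
col 0: [0, 0, 0] -> [0, 0, 0]
col 1: [0, 64, 0] -> [0, 0, 64]
col 2: [0, 2, 0] -> [0, 0, 2]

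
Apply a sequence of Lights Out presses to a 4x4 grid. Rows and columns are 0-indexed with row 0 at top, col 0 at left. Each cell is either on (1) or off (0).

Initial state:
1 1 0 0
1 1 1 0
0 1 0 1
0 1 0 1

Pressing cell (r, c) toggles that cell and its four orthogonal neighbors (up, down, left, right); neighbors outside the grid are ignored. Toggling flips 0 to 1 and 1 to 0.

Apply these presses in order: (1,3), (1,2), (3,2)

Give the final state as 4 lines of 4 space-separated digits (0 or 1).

After press 1 at (1,3):
1 1 0 1
1 1 0 1
0 1 0 0
0 1 0 1

After press 2 at (1,2):
1 1 1 1
1 0 1 0
0 1 1 0
0 1 0 1

After press 3 at (3,2):
1 1 1 1
1 0 1 0
0 1 0 0
0 0 1 0

Answer: 1 1 1 1
1 0 1 0
0 1 0 0
0 0 1 0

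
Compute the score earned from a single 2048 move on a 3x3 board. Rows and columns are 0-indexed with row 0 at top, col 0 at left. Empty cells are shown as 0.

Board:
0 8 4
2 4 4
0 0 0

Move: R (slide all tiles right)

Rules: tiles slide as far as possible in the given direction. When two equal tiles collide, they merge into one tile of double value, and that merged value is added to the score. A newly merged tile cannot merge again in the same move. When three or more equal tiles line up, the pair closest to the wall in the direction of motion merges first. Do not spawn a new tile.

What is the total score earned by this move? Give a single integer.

Answer: 8

Derivation:
Slide right:
row 0: [0, 8, 4] -> [0, 8, 4]  score +0 (running 0)
row 1: [2, 4, 4] -> [0, 2, 8]  score +8 (running 8)
row 2: [0, 0, 0] -> [0, 0, 0]  score +0 (running 8)
Board after move:
0 8 4
0 2 8
0 0 0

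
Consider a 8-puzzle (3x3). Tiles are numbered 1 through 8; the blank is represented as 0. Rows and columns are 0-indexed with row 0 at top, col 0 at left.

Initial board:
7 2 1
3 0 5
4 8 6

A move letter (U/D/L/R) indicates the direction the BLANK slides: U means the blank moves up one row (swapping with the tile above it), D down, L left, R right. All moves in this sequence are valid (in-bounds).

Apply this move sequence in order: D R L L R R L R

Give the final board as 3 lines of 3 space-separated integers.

Answer: 7 2 1
3 8 5
4 6 0

Derivation:
After move 1 (D):
7 2 1
3 8 5
4 0 6

After move 2 (R):
7 2 1
3 8 5
4 6 0

After move 3 (L):
7 2 1
3 8 5
4 0 6

After move 4 (L):
7 2 1
3 8 5
0 4 6

After move 5 (R):
7 2 1
3 8 5
4 0 6

After move 6 (R):
7 2 1
3 8 5
4 6 0

After move 7 (L):
7 2 1
3 8 5
4 0 6

After move 8 (R):
7 2 1
3 8 5
4 6 0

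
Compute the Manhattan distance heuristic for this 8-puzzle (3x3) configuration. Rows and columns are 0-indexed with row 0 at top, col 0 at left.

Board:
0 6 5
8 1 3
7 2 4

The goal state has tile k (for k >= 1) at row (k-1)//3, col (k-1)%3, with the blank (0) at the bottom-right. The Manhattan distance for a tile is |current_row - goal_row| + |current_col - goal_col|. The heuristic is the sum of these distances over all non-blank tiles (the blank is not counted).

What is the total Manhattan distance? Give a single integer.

Tile 6: (0,1)->(1,2) = 2
Tile 5: (0,2)->(1,1) = 2
Tile 8: (1,0)->(2,1) = 2
Tile 1: (1,1)->(0,0) = 2
Tile 3: (1,2)->(0,2) = 1
Tile 7: (2,0)->(2,0) = 0
Tile 2: (2,1)->(0,1) = 2
Tile 4: (2,2)->(1,0) = 3
Sum: 2 + 2 + 2 + 2 + 1 + 0 + 2 + 3 = 14

Answer: 14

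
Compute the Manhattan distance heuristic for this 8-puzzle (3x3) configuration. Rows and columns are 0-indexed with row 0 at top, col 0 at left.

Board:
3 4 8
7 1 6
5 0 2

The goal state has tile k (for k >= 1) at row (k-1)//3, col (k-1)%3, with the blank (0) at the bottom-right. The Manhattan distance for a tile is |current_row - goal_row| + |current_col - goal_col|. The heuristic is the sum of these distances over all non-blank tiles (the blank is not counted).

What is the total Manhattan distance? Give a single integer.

Answer: 15

Derivation:
Tile 3: (0,0)->(0,2) = 2
Tile 4: (0,1)->(1,0) = 2
Tile 8: (0,2)->(2,1) = 3
Tile 7: (1,0)->(2,0) = 1
Tile 1: (1,1)->(0,0) = 2
Tile 6: (1,2)->(1,2) = 0
Tile 5: (2,0)->(1,1) = 2
Tile 2: (2,2)->(0,1) = 3
Sum: 2 + 2 + 3 + 1 + 2 + 0 + 2 + 3 = 15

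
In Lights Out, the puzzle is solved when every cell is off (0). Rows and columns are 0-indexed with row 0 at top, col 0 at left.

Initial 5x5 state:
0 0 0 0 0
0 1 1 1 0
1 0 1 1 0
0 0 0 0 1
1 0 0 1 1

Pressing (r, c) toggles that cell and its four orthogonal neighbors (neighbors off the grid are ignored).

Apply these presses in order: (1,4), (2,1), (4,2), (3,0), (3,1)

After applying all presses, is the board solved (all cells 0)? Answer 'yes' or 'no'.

After press 1 at (1,4):
0 0 0 0 1
0 1 1 0 1
1 0 1 1 1
0 0 0 0 1
1 0 0 1 1

After press 2 at (2,1):
0 0 0 0 1
0 0 1 0 1
0 1 0 1 1
0 1 0 0 1
1 0 0 1 1

After press 3 at (4,2):
0 0 0 0 1
0 0 1 0 1
0 1 0 1 1
0 1 1 0 1
1 1 1 0 1

After press 4 at (3,0):
0 0 0 0 1
0 0 1 0 1
1 1 0 1 1
1 0 1 0 1
0 1 1 0 1

After press 5 at (3,1):
0 0 0 0 1
0 0 1 0 1
1 0 0 1 1
0 1 0 0 1
0 0 1 0 1

Lights still on: 10

Answer: no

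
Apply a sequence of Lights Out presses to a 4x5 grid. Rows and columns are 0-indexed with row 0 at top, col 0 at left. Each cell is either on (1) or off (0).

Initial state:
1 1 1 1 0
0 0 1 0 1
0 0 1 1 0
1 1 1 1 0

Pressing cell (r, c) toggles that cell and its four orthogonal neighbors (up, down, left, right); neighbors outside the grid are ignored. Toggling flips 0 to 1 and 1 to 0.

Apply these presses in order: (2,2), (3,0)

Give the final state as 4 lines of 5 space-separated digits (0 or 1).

Answer: 1 1 1 1 0
0 0 0 0 1
1 1 0 0 0
0 0 0 1 0

Derivation:
After press 1 at (2,2):
1 1 1 1 0
0 0 0 0 1
0 1 0 0 0
1 1 0 1 0

After press 2 at (3,0):
1 1 1 1 0
0 0 0 0 1
1 1 0 0 0
0 0 0 1 0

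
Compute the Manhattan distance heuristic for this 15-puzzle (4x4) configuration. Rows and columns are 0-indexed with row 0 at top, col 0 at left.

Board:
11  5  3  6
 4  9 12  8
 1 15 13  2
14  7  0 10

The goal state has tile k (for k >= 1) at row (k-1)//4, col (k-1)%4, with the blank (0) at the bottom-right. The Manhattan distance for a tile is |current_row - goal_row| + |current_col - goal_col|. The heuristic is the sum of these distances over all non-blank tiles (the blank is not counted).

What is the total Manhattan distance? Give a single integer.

Tile 11: (0,0)->(2,2) = 4
Tile 5: (0,1)->(1,0) = 2
Tile 3: (0,2)->(0,2) = 0
Tile 6: (0,3)->(1,1) = 3
Tile 4: (1,0)->(0,3) = 4
Tile 9: (1,1)->(2,0) = 2
Tile 12: (1,2)->(2,3) = 2
Tile 8: (1,3)->(1,3) = 0
Tile 1: (2,0)->(0,0) = 2
Tile 15: (2,1)->(3,2) = 2
Tile 13: (2,2)->(3,0) = 3
Tile 2: (2,3)->(0,1) = 4
Tile 14: (3,0)->(3,1) = 1
Tile 7: (3,1)->(1,2) = 3
Tile 10: (3,3)->(2,1) = 3
Sum: 4 + 2 + 0 + 3 + 4 + 2 + 2 + 0 + 2 + 2 + 3 + 4 + 1 + 3 + 3 = 35

Answer: 35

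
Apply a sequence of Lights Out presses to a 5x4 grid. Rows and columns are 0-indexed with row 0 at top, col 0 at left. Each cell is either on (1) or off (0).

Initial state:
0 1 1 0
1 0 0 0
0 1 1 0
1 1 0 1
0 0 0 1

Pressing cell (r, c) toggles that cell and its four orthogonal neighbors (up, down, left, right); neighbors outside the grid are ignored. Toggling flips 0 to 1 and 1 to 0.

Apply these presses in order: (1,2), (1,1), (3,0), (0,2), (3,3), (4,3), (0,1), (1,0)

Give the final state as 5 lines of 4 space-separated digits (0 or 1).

Answer: 0 0 0 1
1 0 1 1
0 0 0 1
0 0 1 1
1 0 1 1

Derivation:
After press 1 at (1,2):
0 1 0 0
1 1 1 1
0 1 0 0
1 1 0 1
0 0 0 1

After press 2 at (1,1):
0 0 0 0
0 0 0 1
0 0 0 0
1 1 0 1
0 0 0 1

After press 3 at (3,0):
0 0 0 0
0 0 0 1
1 0 0 0
0 0 0 1
1 0 0 1

After press 4 at (0,2):
0 1 1 1
0 0 1 1
1 0 0 0
0 0 0 1
1 0 0 1

After press 5 at (3,3):
0 1 1 1
0 0 1 1
1 0 0 1
0 0 1 0
1 0 0 0

After press 6 at (4,3):
0 1 1 1
0 0 1 1
1 0 0 1
0 0 1 1
1 0 1 1

After press 7 at (0,1):
1 0 0 1
0 1 1 1
1 0 0 1
0 0 1 1
1 0 1 1

After press 8 at (1,0):
0 0 0 1
1 0 1 1
0 0 0 1
0 0 1 1
1 0 1 1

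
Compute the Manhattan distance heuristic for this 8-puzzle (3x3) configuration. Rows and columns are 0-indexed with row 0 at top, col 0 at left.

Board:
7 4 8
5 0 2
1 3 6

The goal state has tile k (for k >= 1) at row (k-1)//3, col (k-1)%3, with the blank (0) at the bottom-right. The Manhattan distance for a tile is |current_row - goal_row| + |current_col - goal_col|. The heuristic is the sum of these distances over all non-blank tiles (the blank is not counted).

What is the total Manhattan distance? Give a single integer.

Tile 7: at (0,0), goal (2,0), distance |0-2|+|0-0| = 2
Tile 4: at (0,1), goal (1,0), distance |0-1|+|1-0| = 2
Tile 8: at (0,2), goal (2,1), distance |0-2|+|2-1| = 3
Tile 5: at (1,0), goal (1,1), distance |1-1|+|0-1| = 1
Tile 2: at (1,2), goal (0,1), distance |1-0|+|2-1| = 2
Tile 1: at (2,0), goal (0,0), distance |2-0|+|0-0| = 2
Tile 3: at (2,1), goal (0,2), distance |2-0|+|1-2| = 3
Tile 6: at (2,2), goal (1,2), distance |2-1|+|2-2| = 1
Sum: 2 + 2 + 3 + 1 + 2 + 2 + 3 + 1 = 16

Answer: 16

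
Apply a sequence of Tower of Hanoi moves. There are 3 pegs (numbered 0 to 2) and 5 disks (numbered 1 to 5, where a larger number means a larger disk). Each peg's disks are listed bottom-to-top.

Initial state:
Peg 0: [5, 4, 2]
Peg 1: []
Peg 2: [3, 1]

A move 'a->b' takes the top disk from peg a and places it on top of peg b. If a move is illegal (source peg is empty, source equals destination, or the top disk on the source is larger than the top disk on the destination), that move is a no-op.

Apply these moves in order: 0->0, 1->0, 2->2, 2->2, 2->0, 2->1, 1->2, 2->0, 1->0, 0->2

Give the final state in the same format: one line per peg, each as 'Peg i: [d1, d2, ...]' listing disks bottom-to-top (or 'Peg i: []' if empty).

After move 1 (0->0):
Peg 0: [5, 4, 2]
Peg 1: []
Peg 2: [3, 1]

After move 2 (1->0):
Peg 0: [5, 4, 2]
Peg 1: []
Peg 2: [3, 1]

After move 3 (2->2):
Peg 0: [5, 4, 2]
Peg 1: []
Peg 2: [3, 1]

After move 4 (2->2):
Peg 0: [5, 4, 2]
Peg 1: []
Peg 2: [3, 1]

After move 5 (2->0):
Peg 0: [5, 4, 2, 1]
Peg 1: []
Peg 2: [3]

After move 6 (2->1):
Peg 0: [5, 4, 2, 1]
Peg 1: [3]
Peg 2: []

After move 7 (1->2):
Peg 0: [5, 4, 2, 1]
Peg 1: []
Peg 2: [3]

After move 8 (2->0):
Peg 0: [5, 4, 2, 1]
Peg 1: []
Peg 2: [3]

After move 9 (1->0):
Peg 0: [5, 4, 2, 1]
Peg 1: []
Peg 2: [3]

After move 10 (0->2):
Peg 0: [5, 4, 2]
Peg 1: []
Peg 2: [3, 1]

Answer: Peg 0: [5, 4, 2]
Peg 1: []
Peg 2: [3, 1]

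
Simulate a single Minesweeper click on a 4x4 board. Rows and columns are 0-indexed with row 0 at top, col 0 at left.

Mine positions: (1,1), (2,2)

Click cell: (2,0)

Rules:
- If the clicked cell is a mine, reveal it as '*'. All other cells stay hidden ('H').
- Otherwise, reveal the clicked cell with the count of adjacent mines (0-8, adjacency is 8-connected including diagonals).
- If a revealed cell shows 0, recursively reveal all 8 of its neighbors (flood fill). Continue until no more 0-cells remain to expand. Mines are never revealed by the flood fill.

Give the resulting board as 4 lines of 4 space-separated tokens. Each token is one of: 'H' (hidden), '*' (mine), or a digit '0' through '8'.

H H H H
H H H H
1 H H H
H H H H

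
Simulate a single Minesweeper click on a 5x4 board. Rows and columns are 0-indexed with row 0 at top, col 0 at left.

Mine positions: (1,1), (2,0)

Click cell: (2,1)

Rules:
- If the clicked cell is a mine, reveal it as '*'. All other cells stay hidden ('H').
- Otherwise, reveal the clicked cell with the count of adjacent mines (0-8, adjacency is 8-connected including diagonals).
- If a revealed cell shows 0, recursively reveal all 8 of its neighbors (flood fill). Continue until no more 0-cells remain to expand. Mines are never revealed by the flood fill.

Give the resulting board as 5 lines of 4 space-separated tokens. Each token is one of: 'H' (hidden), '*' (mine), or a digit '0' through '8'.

H H H H
H H H H
H 2 H H
H H H H
H H H H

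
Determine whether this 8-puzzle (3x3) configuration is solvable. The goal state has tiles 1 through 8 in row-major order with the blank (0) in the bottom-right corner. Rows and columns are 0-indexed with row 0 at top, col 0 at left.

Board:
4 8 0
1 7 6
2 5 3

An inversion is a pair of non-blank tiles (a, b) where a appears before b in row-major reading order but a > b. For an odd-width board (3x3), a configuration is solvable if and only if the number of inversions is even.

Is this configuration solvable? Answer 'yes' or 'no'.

Inversions (pairs i<j in row-major order where tile[i] > tile[j] > 0): 17
17 is odd, so the puzzle is not solvable.

Answer: no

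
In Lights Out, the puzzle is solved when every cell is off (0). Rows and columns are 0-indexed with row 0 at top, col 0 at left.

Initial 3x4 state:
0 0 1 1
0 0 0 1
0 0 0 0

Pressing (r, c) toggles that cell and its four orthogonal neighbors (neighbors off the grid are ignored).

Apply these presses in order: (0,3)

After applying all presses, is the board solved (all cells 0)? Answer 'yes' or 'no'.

After press 1 at (0,3):
0 0 0 0
0 0 0 0
0 0 0 0

Lights still on: 0

Answer: yes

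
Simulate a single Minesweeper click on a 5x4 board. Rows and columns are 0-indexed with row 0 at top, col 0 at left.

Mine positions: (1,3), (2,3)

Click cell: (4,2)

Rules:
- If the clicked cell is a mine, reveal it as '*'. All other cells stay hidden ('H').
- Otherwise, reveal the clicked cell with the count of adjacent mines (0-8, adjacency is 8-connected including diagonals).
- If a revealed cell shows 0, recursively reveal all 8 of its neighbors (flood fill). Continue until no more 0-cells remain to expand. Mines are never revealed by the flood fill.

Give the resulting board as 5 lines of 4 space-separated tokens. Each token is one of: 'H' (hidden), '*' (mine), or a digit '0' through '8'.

0 0 1 H
0 0 2 H
0 0 2 H
0 0 1 1
0 0 0 0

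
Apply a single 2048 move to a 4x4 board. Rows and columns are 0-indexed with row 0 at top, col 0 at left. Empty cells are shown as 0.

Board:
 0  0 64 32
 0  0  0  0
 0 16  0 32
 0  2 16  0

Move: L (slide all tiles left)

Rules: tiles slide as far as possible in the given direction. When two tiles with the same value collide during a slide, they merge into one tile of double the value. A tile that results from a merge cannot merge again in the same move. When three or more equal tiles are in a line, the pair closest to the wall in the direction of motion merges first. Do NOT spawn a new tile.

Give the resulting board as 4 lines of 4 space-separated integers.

Slide left:
row 0: [0, 0, 64, 32] -> [64, 32, 0, 0]
row 1: [0, 0, 0, 0] -> [0, 0, 0, 0]
row 2: [0, 16, 0, 32] -> [16, 32, 0, 0]
row 3: [0, 2, 16, 0] -> [2, 16, 0, 0]

Answer: 64 32  0  0
 0  0  0  0
16 32  0  0
 2 16  0  0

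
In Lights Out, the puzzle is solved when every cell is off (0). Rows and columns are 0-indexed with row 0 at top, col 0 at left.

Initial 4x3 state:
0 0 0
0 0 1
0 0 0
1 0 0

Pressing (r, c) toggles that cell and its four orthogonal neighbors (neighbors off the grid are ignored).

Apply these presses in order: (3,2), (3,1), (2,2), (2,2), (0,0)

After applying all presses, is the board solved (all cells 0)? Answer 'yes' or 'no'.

Answer: no

Derivation:
After press 1 at (3,2):
0 0 0
0 0 1
0 0 1
1 1 1

After press 2 at (3,1):
0 0 0
0 0 1
0 1 1
0 0 0

After press 3 at (2,2):
0 0 0
0 0 0
0 0 0
0 0 1

After press 4 at (2,2):
0 0 0
0 0 1
0 1 1
0 0 0

After press 5 at (0,0):
1 1 0
1 0 1
0 1 1
0 0 0

Lights still on: 6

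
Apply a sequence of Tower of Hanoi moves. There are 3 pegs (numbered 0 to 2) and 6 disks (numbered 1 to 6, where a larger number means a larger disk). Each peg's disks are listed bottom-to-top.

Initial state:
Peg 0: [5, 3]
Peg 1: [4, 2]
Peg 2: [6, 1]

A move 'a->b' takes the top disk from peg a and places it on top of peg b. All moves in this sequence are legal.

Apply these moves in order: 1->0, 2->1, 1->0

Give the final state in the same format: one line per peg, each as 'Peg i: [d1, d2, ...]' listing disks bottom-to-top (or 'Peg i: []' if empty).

After move 1 (1->0):
Peg 0: [5, 3, 2]
Peg 1: [4]
Peg 2: [6, 1]

After move 2 (2->1):
Peg 0: [5, 3, 2]
Peg 1: [4, 1]
Peg 2: [6]

After move 3 (1->0):
Peg 0: [5, 3, 2, 1]
Peg 1: [4]
Peg 2: [6]

Answer: Peg 0: [5, 3, 2, 1]
Peg 1: [4]
Peg 2: [6]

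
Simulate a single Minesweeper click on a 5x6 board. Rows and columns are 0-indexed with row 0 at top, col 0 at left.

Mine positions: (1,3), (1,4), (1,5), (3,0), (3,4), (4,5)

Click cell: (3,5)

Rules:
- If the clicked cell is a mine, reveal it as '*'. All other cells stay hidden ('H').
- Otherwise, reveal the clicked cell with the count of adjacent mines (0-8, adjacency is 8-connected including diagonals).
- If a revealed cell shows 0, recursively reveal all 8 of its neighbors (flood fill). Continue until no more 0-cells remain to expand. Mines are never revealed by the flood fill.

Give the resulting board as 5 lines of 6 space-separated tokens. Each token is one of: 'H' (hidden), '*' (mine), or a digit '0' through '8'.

H H H H H H
H H H H H H
H H H H H H
H H H H H 2
H H H H H H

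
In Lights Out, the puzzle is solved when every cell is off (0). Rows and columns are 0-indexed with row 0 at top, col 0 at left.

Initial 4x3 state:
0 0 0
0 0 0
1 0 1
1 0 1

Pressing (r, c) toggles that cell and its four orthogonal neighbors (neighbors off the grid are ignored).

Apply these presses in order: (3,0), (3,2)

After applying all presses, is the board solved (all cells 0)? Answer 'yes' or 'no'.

After press 1 at (3,0):
0 0 0
0 0 0
0 0 1
0 1 1

After press 2 at (3,2):
0 0 0
0 0 0
0 0 0
0 0 0

Lights still on: 0

Answer: yes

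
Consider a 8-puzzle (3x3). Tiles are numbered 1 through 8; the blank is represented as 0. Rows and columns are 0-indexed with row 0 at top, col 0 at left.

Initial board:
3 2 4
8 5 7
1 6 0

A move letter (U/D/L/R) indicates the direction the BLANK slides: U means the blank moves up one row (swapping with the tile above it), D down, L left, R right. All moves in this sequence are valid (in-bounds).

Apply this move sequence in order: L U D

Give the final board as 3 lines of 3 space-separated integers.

Answer: 3 2 4
8 5 7
1 0 6

Derivation:
After move 1 (L):
3 2 4
8 5 7
1 0 6

After move 2 (U):
3 2 4
8 0 7
1 5 6

After move 3 (D):
3 2 4
8 5 7
1 0 6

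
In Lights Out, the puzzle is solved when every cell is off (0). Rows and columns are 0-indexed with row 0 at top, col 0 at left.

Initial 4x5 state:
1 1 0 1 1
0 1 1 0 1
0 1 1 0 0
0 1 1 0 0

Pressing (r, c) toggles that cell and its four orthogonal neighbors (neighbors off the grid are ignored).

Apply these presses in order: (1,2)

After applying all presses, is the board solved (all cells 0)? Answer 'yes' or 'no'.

Answer: no

Derivation:
After press 1 at (1,2):
1 1 1 1 1
0 0 0 1 1
0 1 0 0 0
0 1 1 0 0

Lights still on: 10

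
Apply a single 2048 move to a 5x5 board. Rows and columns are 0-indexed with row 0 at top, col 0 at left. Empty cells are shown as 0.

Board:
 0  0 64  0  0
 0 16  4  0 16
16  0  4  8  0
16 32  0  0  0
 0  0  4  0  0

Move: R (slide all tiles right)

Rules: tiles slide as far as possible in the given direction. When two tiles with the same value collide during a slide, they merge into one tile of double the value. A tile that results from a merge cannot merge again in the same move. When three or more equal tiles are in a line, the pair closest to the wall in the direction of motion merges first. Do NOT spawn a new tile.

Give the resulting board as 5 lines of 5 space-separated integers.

Answer:  0  0  0  0 64
 0  0 16  4 16
 0  0 16  4  8
 0  0  0 16 32
 0  0  0  0  4

Derivation:
Slide right:
row 0: [0, 0, 64, 0, 0] -> [0, 0, 0, 0, 64]
row 1: [0, 16, 4, 0, 16] -> [0, 0, 16, 4, 16]
row 2: [16, 0, 4, 8, 0] -> [0, 0, 16, 4, 8]
row 3: [16, 32, 0, 0, 0] -> [0, 0, 0, 16, 32]
row 4: [0, 0, 4, 0, 0] -> [0, 0, 0, 0, 4]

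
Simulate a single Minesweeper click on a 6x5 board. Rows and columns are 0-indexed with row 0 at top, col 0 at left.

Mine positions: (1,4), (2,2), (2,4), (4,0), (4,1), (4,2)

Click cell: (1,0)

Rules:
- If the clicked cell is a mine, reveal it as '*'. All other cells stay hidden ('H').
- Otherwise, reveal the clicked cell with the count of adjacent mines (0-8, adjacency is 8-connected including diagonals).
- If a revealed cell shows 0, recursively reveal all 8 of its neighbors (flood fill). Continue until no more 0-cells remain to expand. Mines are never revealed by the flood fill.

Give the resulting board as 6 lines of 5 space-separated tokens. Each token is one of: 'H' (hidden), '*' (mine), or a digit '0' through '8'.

0 0 0 1 H
0 1 1 3 H
0 1 H H H
2 4 H H H
H H H H H
H H H H H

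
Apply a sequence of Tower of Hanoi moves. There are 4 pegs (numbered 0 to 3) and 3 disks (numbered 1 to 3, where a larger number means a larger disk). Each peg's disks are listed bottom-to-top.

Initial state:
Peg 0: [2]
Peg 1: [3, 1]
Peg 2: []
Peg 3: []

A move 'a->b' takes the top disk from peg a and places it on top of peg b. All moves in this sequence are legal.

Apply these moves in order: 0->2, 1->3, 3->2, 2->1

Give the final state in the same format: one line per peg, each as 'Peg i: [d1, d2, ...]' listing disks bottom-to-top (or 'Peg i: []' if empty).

Answer: Peg 0: []
Peg 1: [3, 1]
Peg 2: [2]
Peg 3: []

Derivation:
After move 1 (0->2):
Peg 0: []
Peg 1: [3, 1]
Peg 2: [2]
Peg 3: []

After move 2 (1->3):
Peg 0: []
Peg 1: [3]
Peg 2: [2]
Peg 3: [1]

After move 3 (3->2):
Peg 0: []
Peg 1: [3]
Peg 2: [2, 1]
Peg 3: []

After move 4 (2->1):
Peg 0: []
Peg 1: [3, 1]
Peg 2: [2]
Peg 3: []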